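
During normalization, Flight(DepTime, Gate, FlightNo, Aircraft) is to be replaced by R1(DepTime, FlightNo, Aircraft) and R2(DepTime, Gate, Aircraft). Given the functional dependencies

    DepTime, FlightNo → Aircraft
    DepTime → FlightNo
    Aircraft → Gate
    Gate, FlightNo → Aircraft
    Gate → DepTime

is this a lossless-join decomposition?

Common attributes: R1 ∩ R2 = {DepTime, Aircraft}.
Closure of {DepTime, Aircraft}: DepTime → FlightNo applies, adding FlightNo; Aircraft → Gate applies, adding Gate. So (DepTime, Aircraft)⁺ = {DepTime, Gate, FlightNo, Aircraft}.
This closure contains every attribute of R1, so R1 ∩ R2 → R1. The join is lossless.

Yes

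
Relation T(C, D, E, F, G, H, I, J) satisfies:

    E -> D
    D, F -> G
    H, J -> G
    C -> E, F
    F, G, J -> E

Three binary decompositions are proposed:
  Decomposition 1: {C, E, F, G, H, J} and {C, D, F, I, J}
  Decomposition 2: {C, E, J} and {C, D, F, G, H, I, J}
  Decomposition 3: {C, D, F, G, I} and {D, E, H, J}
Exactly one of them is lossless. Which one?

Decomposition 2

Decomposition 1: common = {C, F, J}, closure = {C, D, E, F, G, J} → lossy.
Decomposition 2: common = {C, J}, closure = {C, D, E, F, G, J} → lossless.
Decomposition 3: common = {D}, closure = {D} → lossy.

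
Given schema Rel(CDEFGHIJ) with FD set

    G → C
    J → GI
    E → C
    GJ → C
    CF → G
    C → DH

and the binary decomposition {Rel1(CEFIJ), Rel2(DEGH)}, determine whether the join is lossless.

Common attributes: Rel1 ∩ Rel2 = {E}.
Closure of {E}: E → C applies, adding C; C → DH applies, adding DH. So (E)⁺ = {CDEH}.
The closure contains neither all of Rel1 = {CEFIJ} nor all of Rel2 = {DEGH}, so the common attributes are not a superkey of either fragment. The join is lossy.

No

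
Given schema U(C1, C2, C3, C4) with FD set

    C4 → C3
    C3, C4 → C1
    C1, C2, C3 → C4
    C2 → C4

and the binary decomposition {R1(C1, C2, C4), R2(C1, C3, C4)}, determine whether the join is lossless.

Yes

Common attributes: R1 ∩ R2 = {C1, C4}.
Closure of {C1, C4}: C4 → C3 applies, adding C3. So (C1, C4)⁺ = {C1, C3, C4}.
This closure contains every attribute of R2, so R1 ∩ R2 → R2. The join is lossless.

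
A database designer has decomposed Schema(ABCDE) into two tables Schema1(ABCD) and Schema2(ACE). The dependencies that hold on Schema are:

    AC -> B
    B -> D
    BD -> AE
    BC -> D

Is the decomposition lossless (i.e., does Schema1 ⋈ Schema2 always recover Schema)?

Yes

Common attributes: Schema1 ∩ Schema2 = {AC}.
Closure of {AC}: AC → B applies, adding B; B → D applies, adding D; BD → AE applies, adding E. So (AC)⁺ = {ABCDE}.
This closure contains every attribute of Schema1, so Schema1 ∩ Schema2 → Schema1. The join is lossless.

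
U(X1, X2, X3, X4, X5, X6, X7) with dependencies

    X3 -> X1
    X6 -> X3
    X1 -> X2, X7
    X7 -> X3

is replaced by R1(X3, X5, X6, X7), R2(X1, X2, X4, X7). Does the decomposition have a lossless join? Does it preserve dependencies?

lossy but dependency-preserving

Lossless test: (X7)⁺ = {X1, X2, X3, X7}, which is a superkey of neither fragment — lossy.
Dependency preservation: X3 → X1 is not contained in any single fragment, but the restricted closure of its left-hand side across the fragments still reaches the right-hand side; the remaining FDs each lie inside some fragment. All dependencies are preserved.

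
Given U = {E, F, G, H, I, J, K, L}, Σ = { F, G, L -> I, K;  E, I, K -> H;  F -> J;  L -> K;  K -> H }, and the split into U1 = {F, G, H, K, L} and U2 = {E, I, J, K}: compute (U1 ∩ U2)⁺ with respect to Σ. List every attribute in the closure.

U1 ∩ U2 = {K}.
K → H applies, adding H
Closure: {H, K}.

H, K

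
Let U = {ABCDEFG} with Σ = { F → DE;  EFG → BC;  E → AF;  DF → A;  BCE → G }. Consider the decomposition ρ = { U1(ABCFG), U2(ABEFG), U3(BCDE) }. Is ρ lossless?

Chase test. Columns are ABCDEFG; row i has aⱼ where attribute j ∈ Ui, else bᵢⱼ.
Initial tableau (one row per fragment):
  row 1: a1 a2 a3 b14 b15 a6 a7
  row 2: a1 a2 b23 b24 a5 a6 a7
  row 3: b31 a2 a3 a4 a5 b36 b37
Rows 1 and 2 agree on F; apply F→DE and equate their DE entries.
Rows 1 and 2 agree on EFG; apply EFG→BC and equate their BC entries.
Rows 1 and 3 agree on E; apply E→AF and equate their AF entries.
Rows 1 and 3 agree on BCE; apply BCE→G and equate their G entries.
Rows 1 and 3 agree on F; apply F→DE and equate their DE entries.
Row 1 is now all distinguished symbols — the join is lossless.

Yes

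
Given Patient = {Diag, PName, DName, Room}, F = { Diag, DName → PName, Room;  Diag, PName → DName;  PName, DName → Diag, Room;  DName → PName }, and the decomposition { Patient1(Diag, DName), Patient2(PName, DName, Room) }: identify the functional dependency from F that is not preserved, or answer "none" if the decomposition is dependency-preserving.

Diag, PName → DName

Check Diag, PName → DName: no single fragment contains all of {Diag, PName, DName}, and the restricted closure of {Diag, PName} across the fragments never reaches {DName}.
Diag, DName → PName, Room is preserved.
PName, DName → Diag, Room is preserved.
DName → PName is preserved.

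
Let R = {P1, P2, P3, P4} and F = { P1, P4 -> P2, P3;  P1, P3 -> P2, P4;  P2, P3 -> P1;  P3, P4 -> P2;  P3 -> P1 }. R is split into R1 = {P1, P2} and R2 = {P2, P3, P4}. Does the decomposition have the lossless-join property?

No

Common attributes: R1 ∩ R2 = {P2}.
No dependency enlarges {P2}, so (P2)⁺ = {P2}.
The closure contains neither all of R1 = {P1, P2} nor all of R2 = {P2, P3, P4}, so the common attributes are not a superkey of either fragment. The join is lossy.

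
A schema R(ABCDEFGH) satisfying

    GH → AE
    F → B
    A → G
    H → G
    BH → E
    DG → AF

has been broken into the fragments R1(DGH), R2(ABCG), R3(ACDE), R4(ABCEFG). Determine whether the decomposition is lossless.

No

Chase test. Columns are ABCDEFGH; row i has aⱼ where attribute j ∈ Ri, else bᵢⱼ.
Initial tableau (one row per fragment):
  row 1: b11 b12 b13 a4 b15 b16 a7 a8
  row 2: a1 a2 a3 b24 b25 b26 a7 b28
  row 3: a1 b32 a3 a4 a5 b36 b37 b38
  row 4: a1 a2 a3 b44 a5 a6 a7 b48
Rows 2 and 3 agree on A; apply A→G and equate their G entries.
Rows 1 and 3 agree on DG; apply DG→AF and equate their AF entries.
Rows 1 and 3 agree on F; apply F→B and equate their B entries.
No row becomes fully distinguished — the join is lossy.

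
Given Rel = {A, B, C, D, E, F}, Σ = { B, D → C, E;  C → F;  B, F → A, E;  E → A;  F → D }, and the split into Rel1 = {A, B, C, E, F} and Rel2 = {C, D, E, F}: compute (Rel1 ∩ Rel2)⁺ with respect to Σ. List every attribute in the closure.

Rel1 ∩ Rel2 = {C, E, F}.
E → A applies, adding A
F → D applies, adding D
Closure: {A, C, D, E, F}.

A, C, D, E, F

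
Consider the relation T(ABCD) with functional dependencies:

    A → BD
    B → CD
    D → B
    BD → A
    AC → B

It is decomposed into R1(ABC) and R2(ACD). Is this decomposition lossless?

Common attributes: R1 ∩ R2 = {AC}.
Closure of {AC}: A → BD applies, adding BD. So (AC)⁺ = {ABCD}.
This closure contains every attribute of R1, so R1 ∩ R2 → R1. The join is lossless.

Yes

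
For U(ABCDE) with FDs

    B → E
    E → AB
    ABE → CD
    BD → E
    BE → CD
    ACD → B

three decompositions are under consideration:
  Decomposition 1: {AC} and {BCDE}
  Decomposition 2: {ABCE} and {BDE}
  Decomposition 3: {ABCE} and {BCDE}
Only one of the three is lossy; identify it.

Decomposition 1: common = {C}, closure = {C} → lossy.
Decomposition 2: common = {BE}, closure = {ABCDE} → lossless.
Decomposition 3: common = {BCE}, closure = {ABCDE} → lossless.

Decomposition 1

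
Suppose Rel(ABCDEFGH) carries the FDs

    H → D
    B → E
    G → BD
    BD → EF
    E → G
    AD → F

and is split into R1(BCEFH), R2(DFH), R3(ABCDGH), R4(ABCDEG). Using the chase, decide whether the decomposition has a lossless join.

Yes

Chase test. Columns are ABCDEFGH; row i has aⱼ where attribute j ∈ Ri, else bᵢⱼ.
Initial tableau (one row per fragment):
  row 1: b11 a2 a3 b14 a5 a6 b17 a8
  row 2: b21 b22 b23 a4 b25 a6 b27 a8
  row 3: a1 a2 a3 a4 b35 b36 a7 a8
  row 4: a1 a2 a3 a4 a5 b46 a7 b48
Rows 1 and 2 agree on H; apply H→D and equate their D entries.
Rows 1 and 3 agree on B; apply B→E and equate their E entries.
Rows 1 and 3 agree on BD; apply BD→EF and equate their EF entries.
Rows 1 and 4 agree on BD; apply BD→EF and equate their EF entries.
Rows 1 and 3 agree on E; apply E→G and equate their G entries.
Row 3 is now all distinguished symbols — the join is lossless.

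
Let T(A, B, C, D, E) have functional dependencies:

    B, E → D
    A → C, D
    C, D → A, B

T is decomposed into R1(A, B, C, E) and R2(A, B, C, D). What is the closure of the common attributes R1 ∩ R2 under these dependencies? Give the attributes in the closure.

A, B, C, D

R1 ∩ R2 = {A, B, C}.
A → C, D applies, adding D
Closure: {A, B, C, D}.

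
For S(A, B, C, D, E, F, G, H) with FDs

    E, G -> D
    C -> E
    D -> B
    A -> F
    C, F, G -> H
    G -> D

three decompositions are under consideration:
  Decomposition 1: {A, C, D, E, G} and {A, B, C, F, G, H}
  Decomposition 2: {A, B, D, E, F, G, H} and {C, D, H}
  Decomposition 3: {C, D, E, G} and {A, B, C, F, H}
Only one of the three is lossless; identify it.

Decomposition 1

Decomposition 1: common = {A, C, G}, closure = {A, B, C, D, E, F, G, H} → lossless.
Decomposition 2: common = {D, H}, closure = {B, D, H} → lossy.
Decomposition 3: common = {C}, closure = {C, E} → lossy.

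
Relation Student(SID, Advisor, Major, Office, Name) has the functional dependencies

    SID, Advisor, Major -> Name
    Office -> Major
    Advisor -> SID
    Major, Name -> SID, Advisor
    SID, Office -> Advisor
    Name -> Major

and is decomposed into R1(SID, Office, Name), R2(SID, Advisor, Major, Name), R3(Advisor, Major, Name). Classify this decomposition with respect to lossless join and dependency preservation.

Lossless test (chase): Rows 2 and 3 agree on Advisor; apply Advisor→SID and equate their SID entries. Rows 1 and 2 agree on Name; apply Name→Major and equate their Major entries. Rows 1 and 2 agree on Major, Name; apply Major, Name→SID, Advisor and equate their SID, Advisor entries. Row 1 is now all distinguished symbols — the join is lossless.
Dependency preservation: the restricted closure of {Office} across the fragments never reaches {Major}, so Office → Major cannot be enforced without a join — not preserved.

lossless but not dependency-preserving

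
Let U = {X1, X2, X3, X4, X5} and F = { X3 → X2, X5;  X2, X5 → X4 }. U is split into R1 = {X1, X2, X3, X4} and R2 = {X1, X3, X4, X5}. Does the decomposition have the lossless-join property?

Common attributes: R1 ∩ R2 = {X1, X3, X4}.
Closure of {X1, X3, X4}: X3 → X2, X5 applies, adding X2, X5. So (X1, X3, X4)⁺ = {X1, X2, X3, X4, X5}.
This closure contains every attribute of R1, so R1 ∩ R2 → R1. The join is lossless.

Yes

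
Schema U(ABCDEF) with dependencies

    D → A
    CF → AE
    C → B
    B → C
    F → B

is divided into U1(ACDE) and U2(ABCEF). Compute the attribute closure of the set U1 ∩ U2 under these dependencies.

U1 ∩ U2 = {ACE}.
C → B applies, adding B
Closure: {ABCE}.

ABCE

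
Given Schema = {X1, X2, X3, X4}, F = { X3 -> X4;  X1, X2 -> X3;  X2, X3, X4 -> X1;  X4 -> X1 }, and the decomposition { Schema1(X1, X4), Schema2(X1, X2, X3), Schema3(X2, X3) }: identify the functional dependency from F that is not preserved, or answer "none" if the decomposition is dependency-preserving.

X3 -> X4

Check X3 → X4: no single fragment contains all of {X3, X4}, and the restricted closure of {X3} across the fragments never reaches {X4}.
X1, X2 → X3 is preserved.
X2, X3, X4 → X1 is preserved.
X4 → X1 is preserved.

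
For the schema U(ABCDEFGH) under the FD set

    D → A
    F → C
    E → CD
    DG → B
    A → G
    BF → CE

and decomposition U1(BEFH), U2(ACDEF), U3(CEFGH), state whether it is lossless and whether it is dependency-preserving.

Lossless test (chase): Rows 1 and 2 agree on F; apply F→C and equate their C entries. Rows 1 and 2 agree on E; apply E→CD and equate their CD entries. Rows 1 and 3 agree on E; apply E→CD and equate their CD entries. Rows 1 and 2 agree on D; apply D→A and equate their A entries. Rows 1 and 3 agree on D; apply D→A and equate their A entries. Rows 1 and 2 agree on A; apply A→G and equate their G entries. Rows 1 and 3 agree on A; apply A→G and equate their G entries. Rows 1 and 2 agree on DG; apply DG→B and equate their B entries. Rows 1 and 3 agree on DG; apply DG→B and equate their B entries. Row 1 is now all distinguished symbols — the join is lossless.
Dependency preservation: the restricted closure of {DG} across the fragments never reaches {B}, so DG → B cannot be enforced without a join — not preserved.

lossless but not dependency-preserving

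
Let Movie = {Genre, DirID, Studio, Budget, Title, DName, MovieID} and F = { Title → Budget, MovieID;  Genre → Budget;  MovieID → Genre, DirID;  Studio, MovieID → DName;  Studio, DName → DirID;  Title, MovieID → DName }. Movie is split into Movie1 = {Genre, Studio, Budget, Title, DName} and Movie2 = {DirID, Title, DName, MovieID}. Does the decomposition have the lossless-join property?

Common attributes: Movie1 ∩ Movie2 = {Title, DName}.
Closure of {Title, DName}: Title → Budget, MovieID applies, adding Budget, MovieID; MovieID → Genre, DirID applies, adding Genre, DirID. So (Title, DName)⁺ = {Genre, DirID, Budget, Title, DName, MovieID}.
This closure contains every attribute of Movie2, so Movie1 ∩ Movie2 → Movie2. The join is lossless.

Yes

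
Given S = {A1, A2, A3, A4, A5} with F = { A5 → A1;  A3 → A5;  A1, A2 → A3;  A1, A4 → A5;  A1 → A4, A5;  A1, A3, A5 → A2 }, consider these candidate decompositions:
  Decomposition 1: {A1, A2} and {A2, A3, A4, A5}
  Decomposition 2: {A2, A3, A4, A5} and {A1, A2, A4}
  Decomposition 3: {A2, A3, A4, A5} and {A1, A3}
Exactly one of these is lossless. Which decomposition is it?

Decomposition 3

Decomposition 1: common = {A2}, closure = {A2} → lossy.
Decomposition 2: common = {A2, A4}, closure = {A2, A4} → lossy.
Decomposition 3: common = {A3}, closure = {A1, A2, A3, A4, A5} → lossless.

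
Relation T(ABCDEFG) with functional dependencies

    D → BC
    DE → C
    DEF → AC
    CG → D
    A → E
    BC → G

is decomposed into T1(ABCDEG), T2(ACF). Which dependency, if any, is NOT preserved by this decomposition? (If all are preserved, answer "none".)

Check DEF → AC: no single fragment contains all of {ACDEF}, and the restricted closure of {DEF} across the fragments never reaches {AC}.
D → BC is preserved.
DE → C is preserved.
CG → D is preserved.
A → E is preserved.
BC → G is preserved.

DEF → AC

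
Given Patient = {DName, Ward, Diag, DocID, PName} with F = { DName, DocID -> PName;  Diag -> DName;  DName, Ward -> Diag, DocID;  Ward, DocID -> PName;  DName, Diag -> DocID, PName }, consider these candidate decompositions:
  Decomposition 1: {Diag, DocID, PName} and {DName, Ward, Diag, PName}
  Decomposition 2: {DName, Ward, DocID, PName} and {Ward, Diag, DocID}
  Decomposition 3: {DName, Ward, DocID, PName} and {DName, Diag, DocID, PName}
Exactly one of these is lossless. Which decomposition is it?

Decomposition 1: common = {Diag, PName}, closure = {DName, Diag, DocID, PName} → lossless.
Decomposition 2: common = {Ward, DocID}, closure = {Ward, DocID, PName} → lossy.
Decomposition 3: common = {DName, DocID, PName}, closure = {DName, DocID, PName} → lossy.

Decomposition 1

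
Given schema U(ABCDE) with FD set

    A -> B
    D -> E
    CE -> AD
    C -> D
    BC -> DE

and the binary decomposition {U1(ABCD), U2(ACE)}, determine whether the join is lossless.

Yes

Common attributes: U1 ∩ U2 = {AC}.
Closure of {AC}: A → B applies, adding B; C → D applies, adding D; BC → DE applies, adding E. So (AC)⁺ = {ABCDE}.
This closure contains every attribute of U1, so U1 ∩ U2 → U1. The join is lossless.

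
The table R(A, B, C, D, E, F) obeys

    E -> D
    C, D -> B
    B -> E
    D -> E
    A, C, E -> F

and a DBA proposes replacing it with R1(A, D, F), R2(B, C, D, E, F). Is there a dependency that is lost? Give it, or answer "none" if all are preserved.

Check A, C, E → F: no single fragment contains all of {A, C, E, F}, and the restricted closure of {A, C, E} across the fragments never reaches {F}.
E → D is preserved.
C, D → B is preserved.
B → E is preserved.
D → E is preserved.

A, C, E -> F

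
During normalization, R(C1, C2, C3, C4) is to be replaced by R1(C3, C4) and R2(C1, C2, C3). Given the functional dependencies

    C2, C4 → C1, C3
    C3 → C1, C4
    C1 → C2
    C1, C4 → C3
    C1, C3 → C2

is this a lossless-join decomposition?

Yes

Common attributes: R1 ∩ R2 = {C3}.
Closure of {C3}: C3 → C1, C4 applies, adding C1, C4; C1 → C2 applies, adding C2. So (C3)⁺ = {C1, C2, C3, C4}.
This closure contains every attribute of R1, so R1 ∩ R2 → R1. The join is lossless.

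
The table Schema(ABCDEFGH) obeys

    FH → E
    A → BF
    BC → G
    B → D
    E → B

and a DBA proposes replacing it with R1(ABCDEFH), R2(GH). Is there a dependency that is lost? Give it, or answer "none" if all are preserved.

Check BC → G: no single fragment contains all of {BCG}, and the restricted closure of {BC} across the fragments never reaches {G}.
FH → E is preserved.
A → BF is preserved.
B → D is preserved.
E → B is preserved.

BC → G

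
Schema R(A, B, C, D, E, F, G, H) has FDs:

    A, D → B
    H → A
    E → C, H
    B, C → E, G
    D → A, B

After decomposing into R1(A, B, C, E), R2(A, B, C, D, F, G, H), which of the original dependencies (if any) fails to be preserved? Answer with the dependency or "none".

Check E → C, H: no single fragment contains all of {C, E, H}, and the restricted closure of {E} across the fragments never reaches {C, H}.
A, D → B is preserved.
H → A is preserved.
B, C → E, G is preserved.
D → A, B is preserved.

E → C, H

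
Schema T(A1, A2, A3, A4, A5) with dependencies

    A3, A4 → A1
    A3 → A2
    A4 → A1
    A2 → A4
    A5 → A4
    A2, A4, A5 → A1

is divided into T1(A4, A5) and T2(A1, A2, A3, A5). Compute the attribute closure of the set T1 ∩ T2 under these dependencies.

A1, A4, A5

T1 ∩ T2 = {A5}.
A5 → A4 applies, adding A4
A4 → A1 applies, adding A1
Closure: {A1, A4, A5}.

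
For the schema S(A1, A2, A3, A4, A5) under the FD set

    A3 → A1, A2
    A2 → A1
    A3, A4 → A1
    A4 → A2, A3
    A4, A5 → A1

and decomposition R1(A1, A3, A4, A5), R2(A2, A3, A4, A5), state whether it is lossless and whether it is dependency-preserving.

Lossless test: (A3, A4, A5)⁺ = {A1, A2, A3, A4, A5}, which contains all of one fragment — lossless.
Dependency preservation: the restricted closure of {A2} across the fragments never reaches {A1}, so A2 → A1 cannot be enforced without a join — not preserved.

lossless but not dependency-preserving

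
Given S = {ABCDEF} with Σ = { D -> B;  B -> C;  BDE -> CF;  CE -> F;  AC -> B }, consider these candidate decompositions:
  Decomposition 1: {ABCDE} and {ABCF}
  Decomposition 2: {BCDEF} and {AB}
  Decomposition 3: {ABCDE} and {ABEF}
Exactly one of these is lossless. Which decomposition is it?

Decomposition 1: common = {ABC}, closure = {ABC} → lossy.
Decomposition 2: common = {B}, closure = {BC} → lossy.
Decomposition 3: common = {ABE}, closure = {ABCEF} → lossless.

Decomposition 3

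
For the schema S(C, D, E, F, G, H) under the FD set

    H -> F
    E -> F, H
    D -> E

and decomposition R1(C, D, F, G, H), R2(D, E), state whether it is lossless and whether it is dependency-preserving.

Lossless test: (D)⁺ = {D, E, F, H}, which contains all of one fragment — lossless.
Dependency preservation: the restricted closure of {E} across the fragments never reaches {F, H}, so E → F, H cannot be enforced without a join — not preserved.

lossless but not dependency-preserving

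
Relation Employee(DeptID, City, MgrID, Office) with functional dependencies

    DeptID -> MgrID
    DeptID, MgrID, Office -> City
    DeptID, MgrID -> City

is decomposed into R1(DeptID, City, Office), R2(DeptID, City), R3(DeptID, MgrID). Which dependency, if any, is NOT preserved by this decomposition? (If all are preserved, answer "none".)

none

DeptID → MgrID lies within R3.
DeptID, MgrID, Office → City: restricted closure across fragments reaches City.
DeptID, MgrID → City: restricted closure across fragments reaches City.
Every dependency is enforceable on the fragments, so the decomposition is dependency-preserving.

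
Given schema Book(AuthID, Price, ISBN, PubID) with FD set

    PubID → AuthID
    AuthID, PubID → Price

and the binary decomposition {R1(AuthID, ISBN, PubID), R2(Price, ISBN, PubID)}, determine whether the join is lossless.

Yes

Common attributes: R1 ∩ R2 = {ISBN, PubID}.
Closure of {ISBN, PubID}: PubID → AuthID applies, adding AuthID; AuthID, PubID → Price applies, adding Price. So (ISBN, PubID)⁺ = {AuthID, Price, ISBN, PubID}.
This closure contains every attribute of R1, so R1 ∩ R2 → R1. The join is lossless.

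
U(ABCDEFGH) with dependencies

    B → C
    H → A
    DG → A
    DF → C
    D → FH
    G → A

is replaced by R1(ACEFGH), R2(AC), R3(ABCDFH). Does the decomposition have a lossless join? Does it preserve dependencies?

Lossless test (chase): applying each FD to every pair of rows produces no changes in the tableau, so no row becomes fully distinguished — the join is lossy.
Dependency preservation: DG → A is not contained in any single fragment, but the restricted closure of its left-hand side across the fragments still reaches the right-hand side; the remaining FDs each lie inside some fragment. All dependencies are preserved.

lossy but dependency-preserving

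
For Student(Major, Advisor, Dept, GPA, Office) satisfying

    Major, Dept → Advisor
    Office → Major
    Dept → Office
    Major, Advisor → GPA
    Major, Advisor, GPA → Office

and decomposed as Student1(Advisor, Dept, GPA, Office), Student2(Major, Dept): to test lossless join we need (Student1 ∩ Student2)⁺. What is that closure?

Major, Advisor, Dept, GPA, Office

Student1 ∩ Student2 = {Dept}.
Dept → Office applies, adding Office
Office → Major applies, adding Major
Major, Dept → Advisor applies, adding Advisor
Major, Advisor → GPA applies, adding GPA
Closure: {Major, Advisor, Dept, GPA, Office}.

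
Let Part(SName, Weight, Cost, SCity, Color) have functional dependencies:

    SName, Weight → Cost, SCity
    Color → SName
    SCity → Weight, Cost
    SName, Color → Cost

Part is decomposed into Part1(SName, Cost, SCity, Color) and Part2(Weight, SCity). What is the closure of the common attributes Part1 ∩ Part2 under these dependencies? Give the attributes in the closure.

Weight, Cost, SCity

Part1 ∩ Part2 = {SCity}.
SCity → Weight, Cost applies, adding Weight, Cost
Closure: {Weight, Cost, SCity}.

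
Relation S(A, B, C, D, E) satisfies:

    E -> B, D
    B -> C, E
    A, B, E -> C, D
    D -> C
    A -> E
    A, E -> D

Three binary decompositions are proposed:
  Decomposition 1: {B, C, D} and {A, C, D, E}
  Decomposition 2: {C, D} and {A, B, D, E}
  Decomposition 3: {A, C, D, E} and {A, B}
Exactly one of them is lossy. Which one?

Decomposition 1: common = {C, D}, closure = {C, D} → lossy.
Decomposition 2: common = {D}, closure = {C, D} → lossless.
Decomposition 3: common = {A}, closure = {A, B, C, D, E} → lossless.

Decomposition 1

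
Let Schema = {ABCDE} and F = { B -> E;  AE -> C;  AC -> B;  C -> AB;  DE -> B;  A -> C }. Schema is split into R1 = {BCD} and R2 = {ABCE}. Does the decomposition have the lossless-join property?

Yes

Common attributes: R1 ∩ R2 = {BC}.
Closure of {BC}: B → E applies, adding E; C → AB applies, adding A. So (BC)⁺ = {ABCE}.
This closure contains every attribute of R2, so R1 ∩ R2 → R2. The join is lossless.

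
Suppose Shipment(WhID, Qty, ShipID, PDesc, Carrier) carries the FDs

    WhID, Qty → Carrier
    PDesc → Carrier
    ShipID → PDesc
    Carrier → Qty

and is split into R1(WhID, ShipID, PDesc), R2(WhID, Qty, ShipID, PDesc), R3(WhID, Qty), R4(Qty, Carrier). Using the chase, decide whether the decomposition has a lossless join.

No

Chase test. Columns are WhID, Qty, ShipID, PDesc, Carrier; row i has aⱼ where attribute j ∈ Ri, else bᵢⱼ.
Initial tableau (one row per fragment):
  row 1: a1 b12 a3 a4 b15
  row 2: a1 a2 a3 a4 b25
  row 3: a1 a2 b33 b34 b35
  row 4: b41 a2 b43 b44 a5
Rows 2 and 3 agree on WhID, Qty; apply WhID, Qty→Carrier and equate their Carrier entries.
Rows 1 and 2 agree on PDesc; apply PDesc→Carrier and equate their Carrier entries.
Rows 1 and 2 agree on Carrier; apply Carrier→Qty and equate their Qty entries.
No row becomes fully distinguished — the join is lossy.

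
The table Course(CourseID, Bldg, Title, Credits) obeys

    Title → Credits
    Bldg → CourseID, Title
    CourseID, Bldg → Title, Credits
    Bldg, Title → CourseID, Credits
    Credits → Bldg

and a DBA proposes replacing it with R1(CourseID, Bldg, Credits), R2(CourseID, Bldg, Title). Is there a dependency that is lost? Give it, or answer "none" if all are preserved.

Title → Credits: restricted closure across fragments reaches Credits.
Bldg → CourseID, Title lies within R2.
CourseID, Bldg → Title, Credits: restricted closure across fragments reaches Title, Credits.
Bldg, Title → CourseID, Credits: restricted closure across fragments reaches CourseID, Credits.
Credits → Bldg lies within R1.
Every dependency is enforceable on the fragments, so the decomposition is dependency-preserving.

none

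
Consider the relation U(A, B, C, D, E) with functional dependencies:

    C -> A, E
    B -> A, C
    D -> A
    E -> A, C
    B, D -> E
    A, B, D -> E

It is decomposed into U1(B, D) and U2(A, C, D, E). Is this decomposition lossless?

No

Common attributes: U1 ∩ U2 = {D}.
Closure of {D}: D → A applies, adding A. So (D)⁺ = {A, D}.
The closure contains neither all of U1 = {B, D} nor all of U2 = {A, C, D, E}, so the common attributes are not a superkey of either fragment. The join is lossy.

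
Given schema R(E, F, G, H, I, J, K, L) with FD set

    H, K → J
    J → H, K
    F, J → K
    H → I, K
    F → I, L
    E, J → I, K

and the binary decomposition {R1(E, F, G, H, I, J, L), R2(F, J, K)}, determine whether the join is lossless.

Yes

Common attributes: R1 ∩ R2 = {F, J}.
Closure of {F, J}: J → H, K applies, adding H, K; H → I, K applies, adding I; F → I, L applies, adding L. So (F, J)⁺ = {F, H, I, J, K, L}.
This closure contains every attribute of R2, so R1 ∩ R2 → R2. The join is lossless.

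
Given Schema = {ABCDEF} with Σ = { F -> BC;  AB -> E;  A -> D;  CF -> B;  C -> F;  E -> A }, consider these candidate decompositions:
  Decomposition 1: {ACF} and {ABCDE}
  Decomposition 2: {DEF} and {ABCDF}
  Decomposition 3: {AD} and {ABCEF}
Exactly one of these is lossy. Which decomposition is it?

Decomposition 2

Decomposition 1: common = {AC}, closure = {ABCDEF} → lossless.
Decomposition 2: common = {DF}, closure = {BCDF} → lossy.
Decomposition 3: common = {A}, closure = {AD} → lossless.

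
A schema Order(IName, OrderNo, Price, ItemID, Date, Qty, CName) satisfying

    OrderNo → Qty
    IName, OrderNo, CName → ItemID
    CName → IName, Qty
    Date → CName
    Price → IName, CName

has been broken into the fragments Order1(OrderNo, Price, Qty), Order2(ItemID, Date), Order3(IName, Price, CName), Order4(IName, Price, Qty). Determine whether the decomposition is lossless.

No

Chase test. Columns are IName, OrderNo, Price, ItemID, Date, Qty, CName; row i has aⱼ where attribute j ∈ Orderi, else bᵢⱼ.
Initial tableau (one row per fragment):
  row 1: b11 a2 a3 b14 b15 a6 b17
  row 2: b21 b22 b23 a4 a5 b26 b27
  row 3: a1 b32 a3 b34 b35 b36 a7
  row 4: a1 b42 a3 b44 b45 a6 b47
Rows 1 and 3 agree on Price; apply Price→IName, CName and equate their IName, CName entries.
Rows 1 and 4 agree on Price; apply Price→IName, CName and equate their IName, CName entries.
Rows 1 and 3 agree on CName; apply CName→IName, Qty and equate their IName, Qty entries.
No row becomes fully distinguished — the join is lossy.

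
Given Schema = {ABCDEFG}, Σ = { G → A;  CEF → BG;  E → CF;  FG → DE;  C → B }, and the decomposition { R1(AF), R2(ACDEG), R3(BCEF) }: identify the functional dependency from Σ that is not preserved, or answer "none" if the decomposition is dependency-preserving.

FG → DE

Check FG → DE: no single fragment contains all of {DEFG}, and the restricted closure of {FG} across the fragments never reaches {DE}.
G → A is preserved.
CEF → BG is preserved.
E → CF is preserved.
C → B is preserved.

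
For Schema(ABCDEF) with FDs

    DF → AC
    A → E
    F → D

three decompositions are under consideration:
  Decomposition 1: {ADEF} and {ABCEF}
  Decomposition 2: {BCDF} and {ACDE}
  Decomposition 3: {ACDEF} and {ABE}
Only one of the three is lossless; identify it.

Decomposition 1: common = {AEF}, closure = {ACDEF} → lossless.
Decomposition 2: common = {CD}, closure = {CD} → lossy.
Decomposition 3: common = {AE}, closure = {AE} → lossy.

Decomposition 1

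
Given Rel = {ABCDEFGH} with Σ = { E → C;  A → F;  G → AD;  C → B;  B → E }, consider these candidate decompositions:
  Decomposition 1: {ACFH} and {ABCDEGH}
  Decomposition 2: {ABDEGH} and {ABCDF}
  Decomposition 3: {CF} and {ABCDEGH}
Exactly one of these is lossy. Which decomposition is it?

Decomposition 3

Decomposition 1: common = {ACH}, closure = {ABCEFH} → lossless.
Decomposition 2: common = {ABD}, closure = {ABCDEF} → lossless.
Decomposition 3: common = {C}, closure = {BCE} → lossy.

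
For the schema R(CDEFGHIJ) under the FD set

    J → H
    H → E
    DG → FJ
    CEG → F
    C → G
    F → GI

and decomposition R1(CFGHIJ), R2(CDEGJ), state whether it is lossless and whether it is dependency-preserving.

lossless but not dependency-preserving

Lossless test: (CGJ)⁺ = {CEFGHIJ}, which contains all of one fragment — lossless.
Dependency preservation: the restricted closure of {H} across the fragments never reaches {E}, so H → E cannot be enforced without a join — not preserved.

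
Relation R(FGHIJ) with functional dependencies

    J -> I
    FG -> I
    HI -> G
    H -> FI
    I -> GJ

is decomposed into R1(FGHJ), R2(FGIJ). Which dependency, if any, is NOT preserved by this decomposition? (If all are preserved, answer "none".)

none

J → I lies within R2.
FG → I lies within R2.
HI → G: restricted closure across fragments reaches G.
H → FI: restricted closure across fragments reaches FI.
I → GJ lies within R2.
Every dependency is enforceable on the fragments, so the decomposition is dependency-preserving.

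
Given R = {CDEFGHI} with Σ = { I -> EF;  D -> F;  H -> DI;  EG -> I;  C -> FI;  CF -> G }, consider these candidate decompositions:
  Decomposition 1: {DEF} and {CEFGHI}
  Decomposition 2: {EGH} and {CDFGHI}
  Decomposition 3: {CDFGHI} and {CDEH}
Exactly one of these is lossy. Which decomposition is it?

Decomposition 1: common = {EF}, closure = {EF} → lossy.
Decomposition 2: common = {GH}, closure = {DEFGHI} → lossless.
Decomposition 3: common = {CDH}, closure = {CDEFGHI} → lossless.

Decomposition 1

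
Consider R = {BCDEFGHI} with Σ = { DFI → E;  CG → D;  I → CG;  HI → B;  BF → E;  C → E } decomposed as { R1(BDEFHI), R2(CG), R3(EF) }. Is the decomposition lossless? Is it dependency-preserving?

lossy and not dependency-preserving

Lossless test (chase): applying each FD to every pair of rows produces no changes in the tableau, so no row becomes fully distinguished — the join is lossy.
Dependency preservation: the restricted closure of {CG} across the fragments never reaches {D}, so CG → D cannot be enforced without a join — not preserved.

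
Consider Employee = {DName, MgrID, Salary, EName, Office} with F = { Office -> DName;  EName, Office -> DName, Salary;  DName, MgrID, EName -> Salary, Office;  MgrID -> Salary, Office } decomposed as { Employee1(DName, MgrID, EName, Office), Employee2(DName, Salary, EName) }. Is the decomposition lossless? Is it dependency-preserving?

Lossless test: (DName, EName)⁺ = {DName, EName}, which is a superkey of neither fragment — lossy.
Dependency preservation: the restricted closure of {EName, Office} across the fragments never reaches {DName, Salary}, so EName, Office → DName, Salary cannot be enforced without a join — not preserved.

lossy and not dependency-preserving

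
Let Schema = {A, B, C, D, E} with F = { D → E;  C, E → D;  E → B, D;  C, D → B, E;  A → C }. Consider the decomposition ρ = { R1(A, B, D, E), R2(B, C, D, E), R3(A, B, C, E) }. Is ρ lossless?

Yes

Chase test. Columns are A, B, C, D, E; row i has aⱼ where attribute j ∈ Ri, else bᵢⱼ.
Initial tableau (one row per fragment):
  row 1: a1 a2 b13 a4 a5
  row 2: b21 a2 a3 a4 a5
  row 3: a1 a2 a3 b34 a5
Rows 2 and 3 agree on C, E; apply C, E→D and equate their D entries.
Rows 1 and 3 agree on A; apply A→C and equate their C entries.
Row 1 is now all distinguished symbols — the join is lossless.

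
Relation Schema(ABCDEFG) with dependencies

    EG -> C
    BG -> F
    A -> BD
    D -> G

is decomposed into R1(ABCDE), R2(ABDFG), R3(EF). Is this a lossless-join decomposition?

Chase test. Columns are ABCDEFG; row i has aⱼ where attribute j ∈ Ri, else bᵢⱼ.
Initial tableau (one row per fragment):
  row 1: a1 a2 a3 a4 a5 b16 b17
  row 2: a1 a2 b23 a4 b25 a6 a7
  row 3: b31 b32 b33 b34 a5 a6 b37
Rows 1 and 2 agree on D; apply D→G and equate their G entries.
Rows 1 and 2 agree on BG; apply BG→F and equate their F entries.
Row 1 is now all distinguished symbols — the join is lossless.

Yes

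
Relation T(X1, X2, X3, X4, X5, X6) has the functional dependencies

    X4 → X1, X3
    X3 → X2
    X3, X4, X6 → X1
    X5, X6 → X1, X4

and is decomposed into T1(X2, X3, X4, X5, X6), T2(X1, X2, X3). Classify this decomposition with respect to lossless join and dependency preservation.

Lossless test: (X2, X3)⁺ = {X2, X3}, which is a superkey of neither fragment — lossy.
Dependency preservation: the restricted closure of {X4} across the fragments never reaches {X1, X3}, so X4 → X1, X3 cannot be enforced without a join — not preserved.

lossy and not dependency-preserving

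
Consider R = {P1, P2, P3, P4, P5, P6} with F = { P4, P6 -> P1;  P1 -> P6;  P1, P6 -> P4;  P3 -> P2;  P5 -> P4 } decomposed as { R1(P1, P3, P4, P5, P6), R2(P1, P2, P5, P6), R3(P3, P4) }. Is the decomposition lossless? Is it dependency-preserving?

lossy and not dependency-preserving

Lossless test (chase): Rows 1 and 2 agree on P1, P6; apply P1, P6→P4 and equate their P4 entries. Rows 1 and 3 agree on P3; apply P3→P2 and equate their P2 entries. No row becomes fully distinguished — the join is lossy.
Dependency preservation: the restricted closure of {P3} across the fragments never reaches {P2}, so P3 → P2 cannot be enforced without a join — not preserved.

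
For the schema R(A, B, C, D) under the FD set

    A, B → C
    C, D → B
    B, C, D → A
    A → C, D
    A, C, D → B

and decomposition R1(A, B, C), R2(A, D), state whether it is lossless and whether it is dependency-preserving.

lossless but not dependency-preserving

Lossless test: (A)⁺ = {A, B, C, D}, which contains all of one fragment — lossless.
Dependency preservation: the restricted closure of {C, D} across the fragments never reaches {B}, so C, D → B cannot be enforced without a join — not preserved.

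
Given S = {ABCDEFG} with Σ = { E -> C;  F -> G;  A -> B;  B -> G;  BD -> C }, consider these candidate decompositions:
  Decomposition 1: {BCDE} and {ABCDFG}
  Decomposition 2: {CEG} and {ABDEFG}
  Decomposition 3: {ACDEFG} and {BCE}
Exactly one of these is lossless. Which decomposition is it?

Decomposition 1: common = {BCD}, closure = {BCDG} → lossy.
Decomposition 2: common = {EG}, closure = {CEG} → lossless.
Decomposition 3: common = {CE}, closure = {CE} → lossy.

Decomposition 2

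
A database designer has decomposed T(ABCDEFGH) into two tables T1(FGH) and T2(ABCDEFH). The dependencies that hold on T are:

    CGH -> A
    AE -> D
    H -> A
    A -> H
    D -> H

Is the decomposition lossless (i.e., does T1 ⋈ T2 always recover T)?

Common attributes: T1 ∩ T2 = {FH}.
Closure of {FH}: H → A applies, adding A. So (FH)⁺ = {AFH}.
The closure contains neither all of T1 = {FGH} nor all of T2 = {ABCDEFH}, so the common attributes are not a superkey of either fragment. The join is lossy.

No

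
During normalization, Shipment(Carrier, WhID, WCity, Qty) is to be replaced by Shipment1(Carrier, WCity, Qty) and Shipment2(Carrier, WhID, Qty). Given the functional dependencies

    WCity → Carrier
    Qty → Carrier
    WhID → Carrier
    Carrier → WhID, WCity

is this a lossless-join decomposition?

Common attributes: Shipment1 ∩ Shipment2 = {Carrier, Qty}.
Closure of {Carrier, Qty}: Carrier → WhID, WCity applies, adding WhID, WCity. So (Carrier, Qty)⁺ = {Carrier, WhID, WCity, Qty}.
This closure contains every attribute of Shipment1, so Shipment1 ∩ Shipment2 → Shipment1. The join is lossless.

Yes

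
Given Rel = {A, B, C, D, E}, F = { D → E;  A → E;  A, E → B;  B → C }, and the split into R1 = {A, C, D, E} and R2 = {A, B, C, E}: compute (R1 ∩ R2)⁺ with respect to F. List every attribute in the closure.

A, B, C, E

R1 ∩ R2 = {A, C, E}.
A, E → B applies, adding B
Closure: {A, B, C, E}.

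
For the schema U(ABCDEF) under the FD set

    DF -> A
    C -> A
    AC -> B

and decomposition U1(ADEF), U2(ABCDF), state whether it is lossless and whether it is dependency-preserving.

Lossless test: (ADF)⁺ = {ADF}, which is a superkey of neither fragment — lossy.
Dependency preservation: every FD's attributes lie within a single fragment, so each can be enforced locally — preserved.

lossy but dependency-preserving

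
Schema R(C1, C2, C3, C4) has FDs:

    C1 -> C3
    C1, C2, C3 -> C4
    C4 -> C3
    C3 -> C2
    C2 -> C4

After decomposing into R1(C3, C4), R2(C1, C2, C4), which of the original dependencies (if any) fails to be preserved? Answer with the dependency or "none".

none

C1 → C3: restricted closure across fragments reaches C3.
C1, C2, C3 → C4: restricted closure across fragments reaches C4.
C4 → C3 lies within R1.
C3 → C2: restricted closure across fragments reaches C2.
C2 → C4 lies within R2.
Every dependency is enforceable on the fragments, so the decomposition is dependency-preserving.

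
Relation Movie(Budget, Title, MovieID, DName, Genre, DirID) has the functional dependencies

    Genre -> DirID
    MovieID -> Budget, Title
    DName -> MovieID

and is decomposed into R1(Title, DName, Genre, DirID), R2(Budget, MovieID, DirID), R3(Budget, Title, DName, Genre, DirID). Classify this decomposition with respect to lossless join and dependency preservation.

Lossless test (chase): Rows 1 and 3 agree on DName; apply DName→MovieID and equate their MovieID entries. Rows 1 and 3 agree on MovieID; apply MovieID→Budget, Title and equate their Budget, Title entries. No row becomes fully distinguished — the join is lossy.
Dependency preservation: the restricted closure of {MovieID} across the fragments never reaches {Budget, Title}, so MovieID → Budget, Title cannot be enforced without a join — not preserved.

lossy and not dependency-preserving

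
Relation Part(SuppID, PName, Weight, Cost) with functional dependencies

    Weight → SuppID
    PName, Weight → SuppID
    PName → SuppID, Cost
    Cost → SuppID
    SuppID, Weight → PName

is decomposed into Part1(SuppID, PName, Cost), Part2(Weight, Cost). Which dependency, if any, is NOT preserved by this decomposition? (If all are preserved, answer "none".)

SuppID, Weight → PName

Check SuppID, Weight → PName: no single fragment contains all of {SuppID, PName, Weight}, and the restricted closure of {SuppID, Weight} across the fragments never reaches {PName}.
Weight → SuppID is preserved.
PName, Weight → SuppID is preserved.
PName → SuppID, Cost is preserved.
Cost → SuppID is preserved.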